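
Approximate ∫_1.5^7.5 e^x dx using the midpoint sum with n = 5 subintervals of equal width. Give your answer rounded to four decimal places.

1699.7257

Δx = (7.5 − 1.5)/5 = 1.2.
Midpoints: 2.1, 3.3, 4.5, 5.7, 6.9.
f(2.1) ≈ 8.1662, f(3.3) ≈ 27.1126, f(4.5) ≈ 90.0171, f(5.7) ≈ 298.8674, f(6.9) ≈ 992.2747.
Sum = Δx · [f(2.1) + f(3.3) + f(4.5) + f(5.7) + f(6.9)].
Sum ≈ 1699.7257.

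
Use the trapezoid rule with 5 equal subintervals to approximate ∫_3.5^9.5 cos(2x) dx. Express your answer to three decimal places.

-0.118

Δx = (9.5 − 3.5)/5 = 1.2.
f(3.5) ≈ 0.754, f(4.7) ≈ -1.000, f(5.9) ≈ 0.720, f(7.1) ≈ -0.063, f(8.3) ≈ -0.628, f(9.5) ≈ 0.989.
T_5 = (Δx/2)·[f(x_0) + 2f(x_1) + ... + 2f(x_{4}) + f(x_5)].
Sum ≈ -0.118.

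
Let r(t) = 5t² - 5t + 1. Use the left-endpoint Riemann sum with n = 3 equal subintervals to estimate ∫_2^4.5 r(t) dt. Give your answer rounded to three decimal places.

73.218

Δt = (4.5 − 2)/3 = 5/6.
Left endpoints: 2, 17/6, 11/3.
r(2) = 11, r(17/6) = 971/36, r(11/3) = 449/9.
Sum = Δt · [r(2) + r(17/6) + r(11/3)].
Sum ≈ 73.218.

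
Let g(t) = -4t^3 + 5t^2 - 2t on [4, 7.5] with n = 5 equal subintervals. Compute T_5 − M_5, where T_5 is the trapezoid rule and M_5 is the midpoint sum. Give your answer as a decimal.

T_5 = -2370.1475.
M_5 = -2342.7075.
T_5 − M_5 = -27.44.

-27.44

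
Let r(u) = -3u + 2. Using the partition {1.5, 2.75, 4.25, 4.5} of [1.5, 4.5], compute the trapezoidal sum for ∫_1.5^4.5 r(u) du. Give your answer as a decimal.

-21

Subinterval widths: 1.25, 1.5, 0.25.
r(1.5) = -2.5, r(2.75) = -6.25, r(4.25) = -10.75, r(4.5) = -11.5.
On each subinterval the trapezoid contributes (Δu_i/2)·[r(u_{i-1}) + r(u_i)].
Sum = -21.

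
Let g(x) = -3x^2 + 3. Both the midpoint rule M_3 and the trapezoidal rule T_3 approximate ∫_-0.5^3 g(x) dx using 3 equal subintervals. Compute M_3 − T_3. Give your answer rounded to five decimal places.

M_3 ≈ -15.4340278.
T_3 ≈ -19.0069444.
M_3 − T_3 ≈ 3.57292.

3.57292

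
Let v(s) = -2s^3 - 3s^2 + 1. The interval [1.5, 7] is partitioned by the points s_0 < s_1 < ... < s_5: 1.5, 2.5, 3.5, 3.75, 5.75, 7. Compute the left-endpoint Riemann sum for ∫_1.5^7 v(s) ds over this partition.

Subinterval widths: 1, 1, 0.25, 2, 1.25.
Left endpoints: 1.5, 2.5, 3.5, 3.75, 5.75.
v(1.5) = -12.5, v(2.5) = -49, v(3.5) = -121.5, v(3.75) = -146.65625, v(5.75) = -478.40625.
Sum = Σ Δs_i · v(s_i).
Sum = -983.1953125.

-983.1953125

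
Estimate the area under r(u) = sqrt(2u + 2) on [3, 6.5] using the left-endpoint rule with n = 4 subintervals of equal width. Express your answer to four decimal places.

11.3594

Δu = (6.5 − 3)/4 = 0.875.
Left endpoints: 3, 3.875, 4.75, 5.625.
r(3) ≈ 2.8284, r(3.875) ≈ 3.1225, r(4.75) ≈ 3.3912, r(5.625) ≈ 3.6401.
Sum = Δu · [r(3) + r(3.875) + r(4.75) + r(5.625)].
Sum ≈ 11.3594.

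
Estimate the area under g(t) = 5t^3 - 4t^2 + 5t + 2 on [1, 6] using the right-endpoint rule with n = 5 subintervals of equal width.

Δt = (6 − 1)/5 = 1.
Right endpoints: 2, 3, 4, 5, 6.
g(2) = 36, g(3) = 116, g(4) = 278, g(5) = 552, g(6) = 968.
Sum = Δt · [g(2) + g(3) + g(4) + g(5) + g(6)].
Sum = 1950.

1950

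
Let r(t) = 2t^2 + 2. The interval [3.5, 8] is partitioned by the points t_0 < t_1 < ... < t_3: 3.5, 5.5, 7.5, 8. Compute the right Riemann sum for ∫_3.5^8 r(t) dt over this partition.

419

Subinterval widths: 2, 2, 0.5.
Right endpoints: 5.5, 7.5, 8.
r(5.5) = 62.5, r(7.5) = 114.5, r(8) = 130.
Sum = Σ Δt_i · r(t_i).
Sum = 419.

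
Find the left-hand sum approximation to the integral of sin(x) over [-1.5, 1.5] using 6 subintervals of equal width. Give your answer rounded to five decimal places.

-0.49875

Δx = (1.5 − (-1.5))/6 = 0.5.
Left endpoints: -1.5, -1, -0.5, 0, 0.5, 1.
f(-1.5) ≈ -0.99749, f(-1) ≈ -0.84147, f(-0.5) ≈ -0.47943, f(0) ≈ 0.00000, f(0.5) ≈ 0.47943, f(1) ≈ 0.84147.
Sum = Δx · [f(-1.5) + f(-1) + f(-0.5) + ...].
Sum ≈ -0.49875.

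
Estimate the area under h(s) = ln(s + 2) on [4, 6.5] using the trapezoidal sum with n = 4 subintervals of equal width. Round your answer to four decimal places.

Δs = (6.5 − 4)/4 = 0.625.
h(4) ≈ 1.7918, h(4.625) ≈ 1.8909, h(5.25) ≈ 1.9810, h(5.875) ≈ 2.0637, h(6.5) ≈ 2.1401.
T_4 = (Δs/2)·[h(s_0) + 2h(s_1) + 2h(s_2) + 2h(s_3) + h(s_4)].
Sum ≈ 4.9384.

4.9384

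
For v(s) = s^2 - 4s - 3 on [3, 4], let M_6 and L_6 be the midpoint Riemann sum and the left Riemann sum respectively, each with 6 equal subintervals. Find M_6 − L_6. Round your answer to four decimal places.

M_6 ≈ -4.668981.
L_6 ≈ -4.912037.
M_6 − L_6 ≈ 0.2431.

0.2431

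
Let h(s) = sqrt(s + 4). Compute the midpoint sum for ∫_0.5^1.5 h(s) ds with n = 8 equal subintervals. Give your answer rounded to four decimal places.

Δs = (1.5 − 0.5)/8 = 0.125.
Midpoints: 0.5625, 0.6875, 0.8125, 0.9375, 1.0625, 1.1875, 1.3125, 1.4375.
h(0.5625) ≈ 2.1360, h(0.6875) ≈ 2.1651, h(0.8125) ≈ 2.1937, h(0.9375) ≈ 2.2220, h(1.0625) ≈ 2.2500, h(1.1875) ≈ 2.2776, h(1.3125) ≈ 2.3049, h(1.4375) ≈ 2.3318.
Sum = Δs · [h(0.5625) + h(0.6875) + h(0.8125) + ...].
Sum ≈ 2.2351.

2.2351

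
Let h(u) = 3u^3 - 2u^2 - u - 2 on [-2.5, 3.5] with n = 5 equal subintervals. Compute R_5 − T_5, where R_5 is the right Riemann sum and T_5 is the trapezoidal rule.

R_5 = 127.35.
T_5 = 32.85.
R_5 − T_5 = 94.5.

94.5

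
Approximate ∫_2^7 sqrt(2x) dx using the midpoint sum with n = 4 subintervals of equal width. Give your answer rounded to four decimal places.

14.8093

Δx = (7 − 2)/4 = 1.25.
Midpoints: 2.625, 3.875, 5.125, 6.375.
f(2.625) ≈ 2.2913, f(3.875) ≈ 2.7839, f(5.125) ≈ 3.2016, f(6.375) ≈ 3.5707.
Sum = Δx · [f(2.625) + f(3.875) + f(5.125) + f(6.375)].
Sum ≈ 14.8093.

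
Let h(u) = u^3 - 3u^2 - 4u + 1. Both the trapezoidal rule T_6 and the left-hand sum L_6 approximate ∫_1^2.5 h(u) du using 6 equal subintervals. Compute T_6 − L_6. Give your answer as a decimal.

-0.890625

T_6 = -14.07421875.
L_6 = -13.18359375.
T_6 − L_6 = -0.890625.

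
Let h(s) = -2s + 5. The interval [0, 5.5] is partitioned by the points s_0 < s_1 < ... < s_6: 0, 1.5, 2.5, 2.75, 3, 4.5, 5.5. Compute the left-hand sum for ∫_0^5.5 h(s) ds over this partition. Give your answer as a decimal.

3.875

Subinterval widths: 1.5, 1, 0.25, 0.25, 1.5, 1.
Left endpoints: 0, 1.5, 2.5, 2.75, 3, 4.5.
h(0) = 5, h(1.5) = 2, h(2.5) = 0, h(2.75) = -0.5, h(3) = -1, h(4.5) = -4.
Sum = Σ Δs_i · h(s_i).
Sum = 3.875.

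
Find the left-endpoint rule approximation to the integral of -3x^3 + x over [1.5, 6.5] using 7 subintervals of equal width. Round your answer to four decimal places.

-1041.4668

Δx = (6.5 − 1.5)/7 = 5/7.
Left endpoints: 1.5, 31/14, 41/14, 51/14, 61/14, 71/14, 81/14.
f(1.5) = -8.625, f(31/14) = -83297/2744, f(41/14) = -198727/2744, f(51/14) = -387957/2744, f(61/14) = -668987/2744, f(71/14) = -1059817/2744, f(81/14) = -1578447/2744.
Sum = Δx · [f(1.5) + f(31/14) + f(41/14) + ...].
Sum ≈ -1041.4668.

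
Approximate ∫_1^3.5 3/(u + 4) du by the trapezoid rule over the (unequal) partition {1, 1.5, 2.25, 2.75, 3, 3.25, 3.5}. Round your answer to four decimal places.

Subinterval widths: 0.5, 0.75, 0.5, 0.25, 0.25, 0.25.
f(1) = 0.6, f(1.5) = 6/11, f(2.25) = 0.48, f(2.75) = 4/9, f(3) = 3/7, f(3.25) = 12/29, f(3.5) = 0.4.
On each subinterval the trapezoid contributes (Δu_i/2)·[f(u_{i-1}) + f(u_i)].
Sum ≈ 1.2182.

1.2182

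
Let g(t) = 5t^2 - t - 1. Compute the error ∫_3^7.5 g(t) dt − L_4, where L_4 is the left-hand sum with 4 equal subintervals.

125.61328125

Exact integral: ∫_3^7.5 g(t) dt = 630.
L_4 = 504.38671875.
Error = 630 − 504.38671875 = 125.61328125.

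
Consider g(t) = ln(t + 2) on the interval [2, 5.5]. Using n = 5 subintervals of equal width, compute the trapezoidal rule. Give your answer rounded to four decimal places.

Δt = (5.5 − 2)/5 = 0.7.
g(2) ≈ 1.3863, g(2.7) ≈ 1.5476, g(3.4) ≈ 1.6864, g(4.1) ≈ 1.8083, g(4.8) ≈ 1.9169, g(5.5) ≈ 2.0149.
T_5 = (Δt/2)·[g(t_0) + 2g(t_1) + ... + 2g(t_{4}) + g(t_5)].
Sum ≈ 6.0618.

6.0618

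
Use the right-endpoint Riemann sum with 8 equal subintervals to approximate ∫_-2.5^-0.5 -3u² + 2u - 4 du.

-26.8125

Δu = (-0.5 − (-2.5))/8 = 0.25.
Right endpoints: -2.25, -2, -1.75, -1.5, -1.25, -1, -0.75, -0.5.
f(-2.25) = -23.6875, f(-2) = -20, f(-1.75) = -16.6875, f(-1.5) = -13.75, f(-1.25) = -11.1875, f(-1) = -9, f(-0.75) = -7.1875, f(-0.5) = -5.75.
Sum = Δu · [f(-2.25) + f(-2) + f(-1.75) + ...].
Sum = -26.8125.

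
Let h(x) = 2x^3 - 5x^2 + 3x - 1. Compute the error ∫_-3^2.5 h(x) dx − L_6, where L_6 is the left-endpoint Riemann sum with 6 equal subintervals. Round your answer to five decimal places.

Exact integral: ∫_-3^2.5 h(x) dx ≈ -101.6354167.
L_6 ≈ -159.5795718.
Error ≈ -101.6354167 − (-159.5795718) ≈ 57.94416.

57.94416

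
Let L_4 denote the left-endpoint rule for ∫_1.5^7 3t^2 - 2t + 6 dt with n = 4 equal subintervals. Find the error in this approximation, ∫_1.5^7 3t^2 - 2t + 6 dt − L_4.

Exact integral: ∫_1.5^7 f(t) dt = 325.875.
L_4 = 242.21484375.
Error = 325.875 − 242.21484375 = 83.66015625.

83.66015625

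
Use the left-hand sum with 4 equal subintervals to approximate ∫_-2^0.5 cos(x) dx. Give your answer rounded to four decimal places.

0.9389

Δx = (0.5 − (-2))/4 = 0.625.
Left endpoints: -2, -1.375, -0.75, -0.125.
f(-2) ≈ -0.4161, f(-1.375) ≈ 0.1945, f(-0.75) ≈ 0.7317, f(-0.125) ≈ 0.9922.
Sum = Δx · [f(-2) + f(-1.375) + f(-0.75) + f(-0.125)].
Sum ≈ 0.9389.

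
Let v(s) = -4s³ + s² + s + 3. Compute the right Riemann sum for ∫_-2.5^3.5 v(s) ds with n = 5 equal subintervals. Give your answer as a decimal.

-210.9

Δs = (3.5 − (-2.5))/5 = 1.2.
Right endpoints: -1.3, -0.1, 1.1, 2.3, 3.5.
v(-1.3) = 12.178, v(-0.1) = 2.914, v(1.1) = -0.014, v(2.3) = -38.078, v(3.5) = -152.75.
Sum = Δs · [v(-1.3) + v(-0.1) + v(1.1) + v(2.3) + v(3.5)].
Sum = -210.9.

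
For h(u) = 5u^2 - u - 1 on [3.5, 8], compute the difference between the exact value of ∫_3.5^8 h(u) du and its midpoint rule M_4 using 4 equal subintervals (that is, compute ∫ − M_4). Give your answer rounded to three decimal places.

2.373

Exact integral: ∫_3.5^8 h(u) du = 751.5.
M_4 ≈ 749.12695.
Error ≈ 751.5 − 749.12695 ≈ 2.373.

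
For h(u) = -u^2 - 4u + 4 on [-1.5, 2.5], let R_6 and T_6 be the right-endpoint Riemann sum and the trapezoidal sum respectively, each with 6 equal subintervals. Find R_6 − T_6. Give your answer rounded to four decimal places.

R_6 ≈ -5.296296.
T_6 ≈ 1.370370.
R_6 − T_6 ≈ -6.6667.

-6.6667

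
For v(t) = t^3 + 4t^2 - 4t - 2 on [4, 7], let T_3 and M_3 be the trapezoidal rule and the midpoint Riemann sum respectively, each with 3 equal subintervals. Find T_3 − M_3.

T_3 = 846.5.
M_3 = 831.125.
T_3 − M_3 = 15.375.

15.375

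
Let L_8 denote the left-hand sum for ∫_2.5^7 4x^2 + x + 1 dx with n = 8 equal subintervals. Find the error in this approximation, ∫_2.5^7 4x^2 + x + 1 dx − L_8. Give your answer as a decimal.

48.41015625

Exact integral: ∫_2.5^7 f(x) dx = 462.375.
L_8 = 413.96484375.
Error = 462.375 − 413.96484375 = 48.41015625.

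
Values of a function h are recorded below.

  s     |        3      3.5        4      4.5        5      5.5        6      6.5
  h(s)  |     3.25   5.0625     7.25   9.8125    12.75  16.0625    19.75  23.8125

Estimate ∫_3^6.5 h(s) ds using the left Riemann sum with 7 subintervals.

36.96875

Δs = 0.5.
Sum = 0.5·[3.25 + 5.0625 + 7.25 + 9.8125 + 12.75 + 16.0625 + 19.75] = 36.96875.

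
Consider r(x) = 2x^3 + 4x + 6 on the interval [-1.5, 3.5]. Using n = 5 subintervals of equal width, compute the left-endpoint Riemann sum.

71.25

Δx = (3.5 − (-1.5))/5 = 1.
Left endpoints: -1.5, -0.5, 0.5, 1.5, 2.5.
r(-1.5) = -6.75, r(-0.5) = 3.75, r(0.5) = 8.25, r(1.5) = 18.75, r(2.5) = 47.25.
Sum = Δx · [r(-1.5) + r(-0.5) + r(0.5) + r(1.5) + r(2.5)].
Sum = 71.25.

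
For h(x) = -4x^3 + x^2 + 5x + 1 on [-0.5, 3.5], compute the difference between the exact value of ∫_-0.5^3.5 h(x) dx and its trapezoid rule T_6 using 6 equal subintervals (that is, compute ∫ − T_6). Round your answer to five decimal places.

5.03704

Exact integral: ∫_-0.5^3.5 h(x) dx ≈ -101.6666667.
T_6 ≈ -106.7037037.
Error ≈ -101.6666667 − (-106.7037037) ≈ 5.03704.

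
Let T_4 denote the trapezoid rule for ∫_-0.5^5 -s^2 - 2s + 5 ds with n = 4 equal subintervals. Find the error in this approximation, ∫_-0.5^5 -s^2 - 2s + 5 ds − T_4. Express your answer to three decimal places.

Exact integral: ∫_-0.5^5 f(s) ds ≈ -38.95833.
T_4 = -40.69140625.
Error ≈ -38.95833 − (-40.69140625) ≈ 1.733.

1.733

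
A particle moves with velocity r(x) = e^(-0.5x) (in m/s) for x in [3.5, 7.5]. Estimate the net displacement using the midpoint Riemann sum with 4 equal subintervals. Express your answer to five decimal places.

Δx = (7.5 − 3.5)/4 = 1.
Midpoints: 4, 5, 6, 7.
r(4) ≈ 0.13534, r(5) ≈ 0.08208, r(6) ≈ 0.04979, r(7) ≈ 0.03020.
Sum = Δx · [r(4) + r(5) + r(6) + r(7)].
Sum ≈ 0.29740.

0.29740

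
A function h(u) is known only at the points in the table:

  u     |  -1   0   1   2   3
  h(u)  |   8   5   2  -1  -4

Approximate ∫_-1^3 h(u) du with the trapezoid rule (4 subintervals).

8

Δu = 1.
T_4 = (1/2)·[8 + 2·5 + 2·2 + 2·(-1) + (-4)] = 8.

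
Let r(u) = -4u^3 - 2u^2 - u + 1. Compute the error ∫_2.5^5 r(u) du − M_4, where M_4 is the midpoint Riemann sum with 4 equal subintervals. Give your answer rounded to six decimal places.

-3.824870

Exact integral: ∫_2.5^5 r(u) du ≈ -665.72916667.
M_4 ≈ -661.90429688.
Error ≈ -665.72916667 − (-661.90429688) ≈ -3.824870.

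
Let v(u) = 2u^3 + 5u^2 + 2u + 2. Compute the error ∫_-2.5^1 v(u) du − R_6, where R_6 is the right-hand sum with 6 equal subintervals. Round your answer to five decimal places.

-4.18258

Exact integral: ∫_-2.5^1 v(u) du ≈ 10.4270833.
R_6 ≈ 14.6096644.
Error ≈ 10.4270833 − 14.6096644 ≈ -4.18258.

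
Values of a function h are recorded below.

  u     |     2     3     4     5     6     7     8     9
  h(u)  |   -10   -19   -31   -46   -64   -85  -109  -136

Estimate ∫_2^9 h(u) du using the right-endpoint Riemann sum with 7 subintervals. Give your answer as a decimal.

Δu = 1.
Sum = 1·[(-19) + (-31) + (-46) + (-64) + (-85) + (-109) + (-136)] = -490.

-490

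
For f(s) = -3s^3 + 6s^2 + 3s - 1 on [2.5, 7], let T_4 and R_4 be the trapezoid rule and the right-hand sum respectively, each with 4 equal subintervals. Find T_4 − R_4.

T_4 ≈ -1091.9619141.
R_4 ≈ -1492.5322266.
T_4 − R_4 = 400.5703125.

400.5703125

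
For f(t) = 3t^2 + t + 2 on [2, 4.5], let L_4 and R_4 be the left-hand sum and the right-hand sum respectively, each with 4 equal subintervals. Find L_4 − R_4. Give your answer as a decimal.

-32.03125

L_4 = 80.72265625.
R_4 = 112.75390625.
L_4 − R_4 = -32.03125.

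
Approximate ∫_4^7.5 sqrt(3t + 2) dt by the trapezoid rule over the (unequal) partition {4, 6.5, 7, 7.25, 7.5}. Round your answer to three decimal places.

Subinterval widths: 2.5, 0.5, 0.25, 0.25.
f(4) ≈ 3.742, f(6.5) ≈ 4.637, f(7) ≈ 4.796, f(7.25) ≈ 4.873, f(7.5) ≈ 4.950.
On each subinterval the trapezoid contributes (Δt_i/2)·[f(t_{i-1}) + f(t_i)].
Sum ≈ 15.268.

15.268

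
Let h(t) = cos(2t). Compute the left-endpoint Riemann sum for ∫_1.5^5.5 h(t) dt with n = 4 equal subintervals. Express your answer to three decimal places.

-0.864

Δt = (5.5 − 1.5)/4 = 1.
Left endpoints: 1.5, 2.5, 3.5, 4.5.
h(1.5) ≈ -0.990, h(2.5) ≈ 0.284, h(3.5) ≈ 0.754, h(4.5) ≈ -0.911.
Sum = Δt · [h(1.5) + h(2.5) + h(3.5) + h(4.5)].
Sum ≈ -0.864.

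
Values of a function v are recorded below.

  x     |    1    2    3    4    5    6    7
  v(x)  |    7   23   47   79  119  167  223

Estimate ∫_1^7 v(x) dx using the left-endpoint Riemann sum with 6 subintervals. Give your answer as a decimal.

442

Δx = 1.
Sum = 1·[7 + 23 + 47 + 79 + 119 + 167] = 442.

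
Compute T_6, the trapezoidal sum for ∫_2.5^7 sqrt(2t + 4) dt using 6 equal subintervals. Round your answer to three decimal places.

Δt = (7 − 2.5)/6 = 0.75.
f(2.5) ≈ 3.000, f(3.25) ≈ 3.240, f(4) ≈ 3.464, f(4.75) ≈ 3.674, f(5.5) ≈ 3.873, f(6.25) ≈ 4.062, f(7) ≈ 4.243.
T_6 = (Δt/2)·[f(t_0) + 2f(t_1) + ... + 2f(t_{5}) + f(t_6)].
Sum ≈ 16.451.

16.451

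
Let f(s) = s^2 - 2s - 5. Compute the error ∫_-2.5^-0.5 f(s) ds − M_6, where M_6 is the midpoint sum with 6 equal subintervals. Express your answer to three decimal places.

Exact integral: ∫_-2.5^-0.5 f(s) ds ≈ 1.16667.
M_6 ≈ 1.14815.
Error ≈ 1.16667 − 1.14815 ≈ 0.019.

0.019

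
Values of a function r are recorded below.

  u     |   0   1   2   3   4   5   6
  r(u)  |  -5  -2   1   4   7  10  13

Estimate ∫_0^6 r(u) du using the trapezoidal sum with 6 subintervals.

Δu = 1.
T_6 = (1/2)·[(-5) + 2·(-2) + 2·1 + 2·4 + 2·7 + 2·10 + 13] = 24.

24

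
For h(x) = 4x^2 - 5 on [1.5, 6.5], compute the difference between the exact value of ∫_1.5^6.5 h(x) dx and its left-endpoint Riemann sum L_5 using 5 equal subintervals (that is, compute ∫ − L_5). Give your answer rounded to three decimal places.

Exact integral: ∫_1.5^6.5 h(x) dx ≈ 336.66667.
L_5 = 260.
Error ≈ 336.66667 − 260 ≈ 76.667.

76.667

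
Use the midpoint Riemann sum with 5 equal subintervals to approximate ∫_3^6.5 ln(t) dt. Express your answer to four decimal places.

Δt = (6.5 − 3)/5 = 0.7.
Midpoints: 3.35, 4.05, 4.75, 5.45, 6.15.
f(3.35) ≈ 1.2090, f(4.05) ≈ 1.3987, f(4.75) ≈ 1.5581, f(5.45) ≈ 1.6956, f(6.15) ≈ 1.8165.
Sum = Δt · [f(3.35) + f(4.05) + f(4.75) + f(5.45) + f(6.15)].
Sum ≈ 5.3745.

5.3745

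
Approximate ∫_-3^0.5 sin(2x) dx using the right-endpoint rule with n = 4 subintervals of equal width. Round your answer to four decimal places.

Δx = (0.5 − (-3))/4 = 0.875.
Right endpoints: -2.125, -1.25, -0.375, 0.5.
f(-2.125) ≈ 0.8950, f(-1.25) ≈ -0.5985, f(-0.375) ≈ -0.6816, f(0.5) ≈ 0.8415.
Sum = Δx · [f(-2.125) + f(-1.25) + f(-0.375) + f(0.5)].
Sum ≈ 0.3993.

0.3993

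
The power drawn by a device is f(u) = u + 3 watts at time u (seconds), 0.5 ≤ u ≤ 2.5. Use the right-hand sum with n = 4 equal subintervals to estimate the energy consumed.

Δu = (2.5 − 0.5)/4 = 0.5.
Right endpoints: 1, 1.5, 2, 2.5.
f(1) = 4, f(1.5) = 4.5, f(2) = 5, f(2.5) = 5.5.
Sum = Δu · [f(1) + f(1.5) + f(2) + f(2.5)].
Sum = 9.5.

9.5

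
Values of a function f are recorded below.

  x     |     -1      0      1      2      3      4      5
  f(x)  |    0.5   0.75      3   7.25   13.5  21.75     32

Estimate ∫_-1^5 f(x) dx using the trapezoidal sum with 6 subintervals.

Δx = 1.
T_6 = (1/2)·[0.5 + 2·0.75 + 2·3 + 2·7.25 + 2·13.5 + 2·21.75 + 32] = 62.5.

62.5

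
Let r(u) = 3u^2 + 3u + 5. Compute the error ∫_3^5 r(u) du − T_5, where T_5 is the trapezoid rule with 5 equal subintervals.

Exact integral: ∫_3^5 r(u) du = 132.
T_5 = 132.16.
Error = 132 − 132.16 = -0.16.

-0.16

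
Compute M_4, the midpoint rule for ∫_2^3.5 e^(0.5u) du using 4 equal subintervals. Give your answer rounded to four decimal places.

6.0638

Δu = (3.5 − 2)/4 = 0.375.
Midpoints: 2.1875, 2.5625, 2.9375, 3.3125.
f(2.1875) ≈ 2.9854, f(2.5625) ≈ 3.6011, f(2.9375) ≈ 4.3438, f(3.3125) ≈ 5.2396.
Sum = Δu · [f(2.1875) + f(2.5625) + f(2.9375) + f(3.3125)].
Sum ≈ 6.0638.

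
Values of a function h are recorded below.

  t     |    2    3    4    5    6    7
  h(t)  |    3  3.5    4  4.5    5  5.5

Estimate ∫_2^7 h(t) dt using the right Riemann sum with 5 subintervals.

Δt = 1.
Sum = 1·[3.5 + 4 + 4.5 + 5 + 5.5] = 22.5.

22.5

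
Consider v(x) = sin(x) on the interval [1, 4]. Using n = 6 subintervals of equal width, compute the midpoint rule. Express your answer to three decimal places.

1.206

Δx = (4 − 1)/6 = 0.5.
Midpoints: 1.25, 1.75, 2.25, 2.75, 3.25, 3.75.
v(1.25) ≈ 0.949, v(1.75) ≈ 0.984, v(2.25) ≈ 0.778, v(2.75) ≈ 0.382, v(3.25) ≈ -0.108, v(3.75) ≈ -0.572.
Sum = Δx · [v(1.25) + v(1.75) + v(2.25) + ...].
Sum ≈ 1.206.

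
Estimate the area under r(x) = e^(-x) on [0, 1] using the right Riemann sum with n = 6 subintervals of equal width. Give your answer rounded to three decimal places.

0.581

Δx = (1 − 0)/6 = 1/6.
Right endpoints: 1/6, 1/3, 0.5, 2/3, 5/6, 1.
r(1/6) ≈ 0.846, r(1/3) ≈ 0.717, r(0.5) ≈ 0.607, r(2/3) ≈ 0.513, r(5/6) ≈ 0.435, r(1) ≈ 0.368.
Sum = Δx · [r(1/6) + r(1/3) + r(0.5) + ...].
Sum ≈ 0.581.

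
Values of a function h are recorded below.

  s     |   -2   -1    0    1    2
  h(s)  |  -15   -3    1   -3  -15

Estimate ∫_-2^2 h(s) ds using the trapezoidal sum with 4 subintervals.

Δs = 1.
T_4 = (1/2)·[(-15) + 2·(-3) + 2·1 + 2·(-3) + (-15)] = -20.

-20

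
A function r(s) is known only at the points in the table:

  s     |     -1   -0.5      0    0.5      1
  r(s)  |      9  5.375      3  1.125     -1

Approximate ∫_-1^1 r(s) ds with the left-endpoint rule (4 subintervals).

9.25

Δs = 0.5.
Sum = 0.5·[9 + 5.375 + 3 + 1.125] = 9.25.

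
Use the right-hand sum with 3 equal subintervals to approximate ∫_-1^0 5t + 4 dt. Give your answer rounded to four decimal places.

2.3333

Δt = (0 − (-1))/3 = 1/3.
Right endpoints: -2/3, -1/3, 0.
f(-2/3) = 2/3, f(-1/3) = 7/3, f(0) = 4.
Sum = Δt · [f(-2/3) + f(-1/3) + f(0)].
Sum ≈ 2.3333.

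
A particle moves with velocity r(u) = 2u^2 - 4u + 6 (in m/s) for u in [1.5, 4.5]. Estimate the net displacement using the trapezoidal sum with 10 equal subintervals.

Δu = (4.5 − 1.5)/10 = 0.3.
r(1.5) = 4.5, r(1.8) = 5.28, r(2.1) = 6.42, r(2.4) = 7.92, r(2.7) = 9.78, r(3) = 12, r(3.3) = 14.58, r(3.6) = 17.52, r(3.9) = 20.82, r(4.2) = 24.48, r(4.5) = 28.5.
T_10 = (Δu/2)·[r(u_0) + 2r(u_1) + ... + 2r(u_{9}) + r(u_10)].
Sum = 40.59.

40.59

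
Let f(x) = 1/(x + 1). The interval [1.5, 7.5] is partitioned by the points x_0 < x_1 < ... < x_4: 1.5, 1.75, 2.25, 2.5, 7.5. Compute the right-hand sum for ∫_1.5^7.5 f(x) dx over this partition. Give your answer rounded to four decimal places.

Subinterval widths: 0.25, 0.5, 0.25, 5.
Right endpoints: 1.75, 2.25, 2.5, 7.5.
f(1.75) = 4/11, f(2.25) = 4/13, f(2.5) = 2/7, f(7.5) = 2/17.
Sum = Σ Δx_i · f(x_i).
Sum ≈ 0.9044.

0.9044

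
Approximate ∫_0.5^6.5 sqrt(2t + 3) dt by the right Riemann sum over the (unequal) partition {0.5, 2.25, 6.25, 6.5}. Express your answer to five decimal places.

Subinterval widths: 1.75, 4, 0.25.
Right endpoints: 2.25, 6.25, 6.5.
f(2.25) ≈ 2.73861, f(6.25) ≈ 3.93700, f(6.5) ≈ 4.00000.
Sum = Σ Δt_i · f(t_i).
Sum ≈ 21.54059.

21.54059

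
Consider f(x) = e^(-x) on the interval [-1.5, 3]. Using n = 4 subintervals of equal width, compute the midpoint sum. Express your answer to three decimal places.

4.207

Δx = (3 − (-1.5))/4 = 1.125.
Midpoints: -0.9375, 0.1875, 1.3125, 2.4375.
f(-0.9375) ≈ 2.554, f(0.1875) ≈ 0.829, f(1.3125) ≈ 0.269, f(2.4375) ≈ 0.087.
Sum = Δx · [f(-0.9375) + f(0.1875) + f(1.3125) + f(2.4375)].
Sum ≈ 4.207.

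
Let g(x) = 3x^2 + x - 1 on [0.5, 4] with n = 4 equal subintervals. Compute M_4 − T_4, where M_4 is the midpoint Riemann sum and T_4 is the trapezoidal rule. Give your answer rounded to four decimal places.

-2.0098

M_4 ≈ 67.580078.
T_4 = 69.58984375.
M_4 − T_4 ≈ -2.0098.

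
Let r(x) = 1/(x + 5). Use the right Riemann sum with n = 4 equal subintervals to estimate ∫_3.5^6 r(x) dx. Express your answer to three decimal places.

0.250

Δx = (6 − 3.5)/4 = 0.625.
Right endpoints: 4.125, 4.75, 5.375, 6.
r(4.125) = 8/73, r(4.75) = 4/39, r(5.375) = 8/83, r(6) = 1/11.
Sum = Δx · [r(4.125) + r(4.75) + r(5.375) + r(6)].
Sum ≈ 0.250.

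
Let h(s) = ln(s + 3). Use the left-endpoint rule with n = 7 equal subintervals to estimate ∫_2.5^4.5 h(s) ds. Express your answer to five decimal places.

Δs = (4.5 − 2.5)/7 = 2/7.
Left endpoints: 2.5, 39/14, 43/14, 47/14, 51/14, 55/14, 59/14.
h(2.5) ≈ 1.70475, h(39/14) ≈ 1.75539, h(43/14) ≈ 1.80359, h(47/14) ≈ 1.84958, h(51/14) ≈ 1.89354, h(55/14) ≈ 1.93565, h(59/14) ≈ 1.97606.
Sum = Δs · [h(2.5) + h(39/14) + h(43/14) + ...].
Sum ≈ 3.69102.

3.69102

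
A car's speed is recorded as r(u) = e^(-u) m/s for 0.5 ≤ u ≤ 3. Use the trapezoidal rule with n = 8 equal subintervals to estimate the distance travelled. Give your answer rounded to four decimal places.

0.5613

Δu = (3 − 0.5)/8 = 0.3125.
r(0.5) ≈ 0.6065, r(0.8125) ≈ 0.4437, r(1.125) ≈ 0.3247, r(1.4375) ≈ 0.2375, r(1.75) ≈ 0.1738, r(2.0625) ≈ 0.1271, r(2.375) ≈ 0.0930, r(2.6875) ≈ 0.0681, r(3) ≈ 0.0498.
T_8 = (Δu/2)·[r(u_0) + 2r(u_1) + ... + 2r(u_{7}) + r(u_8)].
Sum ≈ 0.5613.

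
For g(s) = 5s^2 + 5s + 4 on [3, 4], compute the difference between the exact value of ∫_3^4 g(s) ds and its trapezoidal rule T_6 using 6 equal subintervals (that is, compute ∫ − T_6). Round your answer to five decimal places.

-0.02315

Exact integral: ∫_3^4 g(s) ds ≈ 83.1666667.
T_6 ≈ 83.1898148.
Error ≈ 83.1666667 − 83.1898148 ≈ -0.02315.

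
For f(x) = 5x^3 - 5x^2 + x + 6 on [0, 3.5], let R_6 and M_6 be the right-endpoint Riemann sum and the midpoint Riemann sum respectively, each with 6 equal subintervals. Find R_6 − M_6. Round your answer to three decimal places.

52.009

R_6 ≈ 193.14511.
M_6 ≈ 141.13578.
R_6 − M_6 ≈ 52.009.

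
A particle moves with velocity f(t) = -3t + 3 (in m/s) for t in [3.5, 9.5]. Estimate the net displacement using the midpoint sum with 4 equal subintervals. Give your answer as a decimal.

Δt = (9.5 − 3.5)/4 = 1.5.
Midpoints: 4.25, 5.75, 7.25, 8.75.
f(4.25) = -9.75, f(5.75) = -14.25, f(7.25) = -18.75, f(8.75) = -23.25.
Sum = Δt · [f(4.25) + f(5.75) + f(7.25) + f(8.75)].
Sum = -99.

-99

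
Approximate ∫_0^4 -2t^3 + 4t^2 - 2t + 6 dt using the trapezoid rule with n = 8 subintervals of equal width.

-36

Δt = (4 − 0)/8 = 0.5.
f(0) = 6, f(0.5) = 5.75, f(1) = 6, f(1.5) = 5.25, f(2) = 2, f(2.5) = -5.25, f(3) = -18, f(3.5) = -37.75, f(4) = -66.
T_8 = (Δt/2)·[f(t_0) + 2f(t_1) + ... + 2f(t_{7}) + f(t_8)].
Sum = -36.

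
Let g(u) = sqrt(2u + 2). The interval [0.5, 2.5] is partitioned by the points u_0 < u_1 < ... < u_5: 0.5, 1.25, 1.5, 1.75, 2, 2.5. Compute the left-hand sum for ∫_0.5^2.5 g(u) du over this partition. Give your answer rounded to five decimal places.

Subinterval widths: 0.75, 0.25, 0.25, 0.25, 0.5.
Left endpoints: 0.5, 1.25, 1.5, 1.75, 2.
g(0.5) ≈ 1.73205, g(1.25) ≈ 2.12132, g(1.5) ≈ 2.23607, g(1.75) ≈ 2.34521, g(2) ≈ 2.44949.
Sum = Σ Δu_i · g(u_i).
Sum ≈ 4.19943.

4.19943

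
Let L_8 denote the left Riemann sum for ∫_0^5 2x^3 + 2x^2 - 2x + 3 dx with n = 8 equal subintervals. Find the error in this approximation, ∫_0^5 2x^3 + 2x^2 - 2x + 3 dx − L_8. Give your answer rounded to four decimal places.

85.0911

Exact integral: ∫_0^5 f(x) dx ≈ 385.833333.
L_8 = 300.7421875.
Error ≈ 385.833333 − 300.7421875 ≈ 85.0911.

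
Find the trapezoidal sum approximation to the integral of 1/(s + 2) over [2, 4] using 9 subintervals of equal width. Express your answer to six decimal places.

Δs = (4 − 2)/9 = 2/9.
f(2) = 0.25, f(20/9) = 9/38, f(22/9) = 0.225, f(8/3) = 3/14, f(26/9) = 9/44, f(28/9) = 9/46, f(10/3) = 0.1875, f(32/9) = 0.18, f(34/9) = 9/52, f(4) = 1/6.
T_9 = (Δs/2)·[f(s_0) + 2f(s_1) + ... + 2f(s_{8}) + f(s_9)].
Sum ≈ 0.405608.

0.405608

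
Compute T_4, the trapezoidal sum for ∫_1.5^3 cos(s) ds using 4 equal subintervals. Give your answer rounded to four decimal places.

Δs = (3 − 1.5)/4 = 0.375.
f(1.5) ≈ 0.0707, f(1.875) ≈ -0.2995, f(2.25) ≈ -0.6282, f(2.625) ≈ -0.8695, f(3) ≈ -0.9900.
T_4 = (Δs/2)·[f(s_0) + 2f(s_1) + 2f(s_2) + 2f(s_3) + f(s_4)].
Sum ≈ -0.8463.

-0.8463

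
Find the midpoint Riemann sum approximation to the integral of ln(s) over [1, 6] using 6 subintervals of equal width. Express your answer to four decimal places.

5.7737

Δs = (6 − 1)/6 = 5/6.
Midpoints: 17/12, 2.25, 37/12, 47/12, 4.75, 67/12.
f(17/12) ≈ 0.3483, f(2.25) ≈ 0.8109, f(37/12) ≈ 1.1260, f(47/12) ≈ 1.3652, f(4.75) ≈ 1.5581, f(67/12) ≈ 1.7198.
Sum = Δs · [f(17/12) + f(2.25) + f(37/12) + ...].
Sum ≈ 5.7737.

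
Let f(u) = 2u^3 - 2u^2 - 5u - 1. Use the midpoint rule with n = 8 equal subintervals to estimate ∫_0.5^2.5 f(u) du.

-7.90625

Δu = (2.5 − 0.5)/8 = 0.25.
Midpoints: 0.625, 0.875, 1.125, 1.375, 1.625, 1.875, 2.125, 2.375.
f(0.625) = -4.41796875, f(0.875) = -5.56640625, f(1.125) = -6.30859375, f(1.375) = -6.45703125, f(1.625) = -5.82421875, f(1.875) = -4.22265625, f(2.125) = -1.46484375, f(2.375) = 2.63671875.
Sum = Δu · [f(0.625) + f(0.875) + f(1.125) + ...].
Sum = -7.90625.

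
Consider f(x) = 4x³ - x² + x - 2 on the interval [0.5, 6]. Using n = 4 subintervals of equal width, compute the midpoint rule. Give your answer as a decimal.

Δx = (6 − 0.5)/4 = 1.375.
Midpoints: 1.1875, 2.5625, 3.9375, 5.3125.
f(1.1875) = 4583/1024, f(2.5625) = 62773/1024, f(3.9375) = 236155/1024, f(5.3125) = 588617/1024.
Sum = Δx · [f(1.1875) + f(2.5625) + f(3.9375) + f(5.3125)].
Sum = 1197.92578125.

1197.92578125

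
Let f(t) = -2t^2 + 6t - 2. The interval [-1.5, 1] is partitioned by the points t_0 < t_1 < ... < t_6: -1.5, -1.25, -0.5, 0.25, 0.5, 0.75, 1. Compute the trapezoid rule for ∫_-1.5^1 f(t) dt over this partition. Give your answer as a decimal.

Subinterval widths: 0.25, 0.75, 0.75, 0.25, 0.25, 0.25.
f(-1.5) = -15.5, f(-1.25) = -12.625, f(-0.5) = -5.5, f(0.25) = -0.625, f(0.5) = 0.5, f(0.75) = 1.375, f(1) = 2.
On each subinterval the trapezoid contributes (Δt_i/2)·[f(t_{i-1}) + f(t_i)].
Sum = -11.96875.

-11.96875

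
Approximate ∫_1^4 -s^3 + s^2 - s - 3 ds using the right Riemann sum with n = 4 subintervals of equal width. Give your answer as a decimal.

Δs = (4 − 1)/4 = 0.75.
Right endpoints: 1.75, 2.5, 3.25, 4.
f(1.75) = -7.046875, f(2.5) = -14.875, f(3.25) = -30.015625, f(4) = -55.
Sum = Δs · [f(1.75) + f(2.5) + f(3.25) + f(4)].
Sum = -80.203125.

-80.203125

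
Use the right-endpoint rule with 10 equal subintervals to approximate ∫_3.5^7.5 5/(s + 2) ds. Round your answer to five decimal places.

2.65763

Δs = (7.5 − 3.5)/10 = 0.4.
Right endpoints: 3.9, 4.3, 4.7, 5.1, 5.5, 5.9, 6.3, 6.7, 7.1, 7.5.
f(3.9) = 50/59, f(4.3) = 50/63, f(4.7) = 50/67, f(5.1) = 50/71, f(5.5) = 2/3, f(5.9) = 50/79, f(6.3) = 50/83, f(6.7) = 50/87, f(7.1) = 50/91, f(7.5) = 10/19.
Sum = Δs · [f(3.9) + f(4.3) + f(4.7) + ...].
Sum ≈ 2.65763.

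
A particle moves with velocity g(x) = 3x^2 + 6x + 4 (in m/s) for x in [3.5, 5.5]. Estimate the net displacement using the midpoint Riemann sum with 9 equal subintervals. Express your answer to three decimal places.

185.475

Δx = (5.5 − 3.5)/9 = 2/9.
Midpoints: 65/18, 23/6, 73/18, 77/18, 4.5, 85/18, 89/18, 31/6, 97/18.
g(65/18) = 6997/108, g(23/6) = 853/12, g(73/18) = 8389/108, g(77/18) = 9133/108, g(4.5) = 91.75, g(85/18) = 10717/108, g(89/18) = 11557/108, g(31/6) = 1381/12, g(97/18) = 13333/108.
Sum = Δx · [g(65/18) + g(23/6) + g(73/18) + ...].
Sum ≈ 185.475.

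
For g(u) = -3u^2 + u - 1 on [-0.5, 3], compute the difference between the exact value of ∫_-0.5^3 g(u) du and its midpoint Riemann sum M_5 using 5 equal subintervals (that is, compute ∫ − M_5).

-0.42875

Exact integral: ∫_-0.5^3 g(u) du = -26.25.
M_5 = -25.82125.
Error = -26.25 − (-25.82125) = -0.42875.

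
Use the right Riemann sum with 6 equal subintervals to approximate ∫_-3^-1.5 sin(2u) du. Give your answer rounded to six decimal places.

Δu = (-1.5 − (-3))/6 = 0.25.
Right endpoints: -2.75, -2.5, -2.25, -2, -1.75, -1.5.
f(-2.75) ≈ 0.705540, f(-2.5) ≈ 0.958924, f(-2.25) ≈ 0.977530, f(-2) ≈ 0.756802, f(-1.75) ≈ 0.350783, f(-1.5) ≈ -0.141120.
Sum = Δu · [f(-2.75) + f(-2.5) + f(-2.25) + ...].
Sum ≈ 0.902115.

0.902115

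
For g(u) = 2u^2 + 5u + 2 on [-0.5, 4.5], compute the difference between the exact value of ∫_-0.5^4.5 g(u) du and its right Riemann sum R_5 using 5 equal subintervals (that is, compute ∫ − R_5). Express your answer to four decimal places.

Exact integral: ∫_-0.5^4.5 g(u) du ≈ 120.833333.
R_5 = 155.
Error ≈ 120.833333 − 155 ≈ -34.1667.

-34.1667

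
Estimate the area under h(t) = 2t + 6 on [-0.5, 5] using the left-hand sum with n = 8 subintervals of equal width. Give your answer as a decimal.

53.96875

Δt = (5 − (-0.5))/8 = 0.6875.
Left endpoints: -0.5, 0.1875, 0.875, 1.5625, 2.25, 2.9375, 3.625, 4.3125.
h(-0.5) = 5, h(0.1875) = 6.375, h(0.875) = 7.75, h(1.5625) = 9.125, h(2.25) = 10.5, h(2.9375) = 11.875, h(3.625) = 13.25, h(4.3125) = 14.625.
Sum = Δt · [h(-0.5) + h(0.1875) + h(0.875) + ...].
Sum = 53.96875.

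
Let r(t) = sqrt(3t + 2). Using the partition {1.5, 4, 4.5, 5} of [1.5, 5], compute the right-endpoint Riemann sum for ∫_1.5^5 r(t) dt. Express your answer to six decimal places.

13.384198

Subinterval widths: 2.5, 0.5, 0.5.
Right endpoints: 4, 4.5, 5.
r(4) ≈ 3.741657, r(4.5) ≈ 3.937004, r(5) ≈ 4.123106.
Sum = Σ Δt_i · r(t_i).
Sum ≈ 13.384198.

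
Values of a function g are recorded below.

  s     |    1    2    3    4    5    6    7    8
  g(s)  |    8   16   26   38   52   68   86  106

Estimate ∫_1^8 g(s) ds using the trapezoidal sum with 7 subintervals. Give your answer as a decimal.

343

Δs = 1.
T_7 = (1/2)·[8 + 2·16 + 2·26 + 2·38 + 2·52 + 2·68 + 2·86 + 106] = 343.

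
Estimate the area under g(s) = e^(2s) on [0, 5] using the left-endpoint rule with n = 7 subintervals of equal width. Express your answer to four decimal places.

Δs = (5 − 0)/7 = 5/7.
Left endpoints: 0, 5/7, 10/7, 15/7, 20/7, 25/7, 30/7.
g(0) ≈ 1.0000, g(5/7) ≈ 4.1727, g(10/7) ≈ 17.4117, g(15/7) ≈ 72.6544, g(20/7) ≈ 303.1676, g(25/7) ≈ 1265.0376, g(30/7) ≈ 5278.6654.
Sum = Δs · [g(0) + g(5/7) + g(10/7) + ...].
Sum ≈ 4958.6496.

4958.6496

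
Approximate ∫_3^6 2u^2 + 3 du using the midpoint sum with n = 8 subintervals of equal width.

Δu = (6 − 3)/8 = 0.375.
Midpoints: 3.1875, 3.5625, 3.9375, 4.3125, 4.6875, 5.0625, 5.4375, 5.8125.
f(3.1875) = 23.3203125, f(3.5625) = 28.3828125, f(3.9375) = 34.0078125, f(4.3125) = 40.1953125, f(4.6875) = 46.9453125, f(5.0625) = 54.2578125, f(5.4375) = 62.1328125, f(5.8125) = 70.5703125.
Sum = Δu · [f(3.1875) + f(3.5625) + f(3.9375) + ...].
Sum = 134.9296875.

134.9296875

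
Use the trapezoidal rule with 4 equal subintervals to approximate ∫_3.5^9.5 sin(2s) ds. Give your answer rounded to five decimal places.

-0.01249

Δs = (9.5 − 3.5)/4 = 1.5.
f(3.5) ≈ 0.65699, f(5) ≈ -0.54402, f(6.5) ≈ 0.42017, f(8) ≈ -0.28790, f(9.5) ≈ 0.14988.
T_4 = (Δs/2)·[f(s_0) + 2f(s_1) + 2f(s_2) + 2f(s_3) + f(s_4)].
Sum ≈ -0.01249.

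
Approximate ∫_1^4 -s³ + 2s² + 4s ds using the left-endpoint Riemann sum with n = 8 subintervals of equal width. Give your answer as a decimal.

Δs = (4 − 1)/8 = 0.375.
Left endpoints: 1, 1.375, 1.75, 2.125, 2.5, 2.875, 3.25, 3.625.
f(1) = 5, f(1.375) = 3421/512, f(1.75) = 7.765625, f(2.125) = 4063/512, f(2.5) = 6.875, f(2.875) = 2185/512, f(3.25) = -0.203125, f(3.625) = -3509/512.
Sum = Δs · [f(1) + f(1.375) + f(1.75) + ...].
Sum = 11.80078125.

11.80078125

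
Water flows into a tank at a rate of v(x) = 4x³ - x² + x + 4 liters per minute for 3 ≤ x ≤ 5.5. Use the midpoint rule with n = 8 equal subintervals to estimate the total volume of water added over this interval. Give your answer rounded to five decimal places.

Δx = (5.5 − 3)/8 = 0.3125.
Midpoints: 3.15625, 3.46875, 3.78125, 4.09375, 4.40625, 4.71875, 5.03125, 5.34375.
v(3.15625) = 1007317/8192, v(3.46875) = 1330247/8192, v(3.78125) = 1718177/8192, v(4.09375) = 2177107/8192, v(4.40625) = 2713037/8192, v(4.71875) = 3331967/8192, v(5.03125) = 4039897/8192, v(5.34375) = 4842827/8192.
Sum = Δx · [v(3.15625) + v(3.46875) + v(3.78125) + ...].
Sum ≈ 807.21191.

807.21191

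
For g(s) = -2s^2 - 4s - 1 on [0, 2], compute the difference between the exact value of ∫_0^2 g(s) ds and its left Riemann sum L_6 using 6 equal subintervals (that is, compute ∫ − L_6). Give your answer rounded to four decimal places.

-2.5926

Exact integral: ∫_0^2 g(s) ds ≈ -15.333333.
L_6 ≈ -12.740741.
Error ≈ -15.333333 − (-12.740741) ≈ -2.5926.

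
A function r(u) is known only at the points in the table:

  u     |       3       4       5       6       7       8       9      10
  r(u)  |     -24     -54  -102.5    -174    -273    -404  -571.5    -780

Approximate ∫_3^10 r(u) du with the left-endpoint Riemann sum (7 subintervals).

Δu = 1.
Sum = 1·[(-24) + (-54) + (-102.5) + (-174) + (-273) + (-404) + (-571.5)] = -1603.

-1603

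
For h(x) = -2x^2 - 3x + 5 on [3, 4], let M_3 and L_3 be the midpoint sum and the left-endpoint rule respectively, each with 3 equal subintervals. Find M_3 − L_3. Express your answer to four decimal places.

-2.7778

M_3 ≈ -30.148148.
L_3 ≈ -27.370370.
M_3 − L_3 ≈ -2.7778.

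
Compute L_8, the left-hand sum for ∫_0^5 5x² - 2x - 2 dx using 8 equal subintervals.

Δx = (5 − 0)/8 = 0.625.
Left endpoints: 0, 0.625, 1.25, 1.875, 2.5, 3.125, 3.75, 4.375.
f(0) = -2, f(0.625) = -1.296875, f(1.25) = 3.3125, f(1.875) = 11.828125, f(2.5) = 24.25, f(3.125) = 40.578125, f(3.75) = 60.8125, f(4.375) = 84.953125.
Sum = Δx · [f(0) + f(0.625) + f(1.25) + ...].
Sum = 139.0234375.

139.0234375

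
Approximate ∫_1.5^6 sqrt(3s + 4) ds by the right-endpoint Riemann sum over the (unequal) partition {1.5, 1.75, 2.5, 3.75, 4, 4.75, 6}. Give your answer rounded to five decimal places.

Subinterval widths: 0.25, 0.75, 1.25, 0.25, 0.75, 1.25.
Right endpoints: 1.75, 2.5, 3.75, 4, 4.75, 6.
f(1.75) ≈ 3.04138, f(2.5) ≈ 3.39116, f(3.75) ≈ 3.90512, f(4) ≈ 4.00000, f(4.75) ≈ 4.27200, f(6) ≈ 4.69042.
Sum = Σ Δs_i · f(s_i).
Sum ≈ 18.25215.

18.25215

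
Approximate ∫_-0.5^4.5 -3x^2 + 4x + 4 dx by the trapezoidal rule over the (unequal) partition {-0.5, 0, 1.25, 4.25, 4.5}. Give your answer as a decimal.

Subinterval widths: 0.5, 1.25, 3, 0.25.
f(-0.5) = 1.25, f(0) = 4, f(1.25) = 4.3125, f(4.25) = -33.1875, f(4.5) = -38.75.
On each subinterval the trapezoid contributes (Δx_i/2)·[f(x_{i-1}) + f(x_i)].
Sum = -45.796875.

-45.796875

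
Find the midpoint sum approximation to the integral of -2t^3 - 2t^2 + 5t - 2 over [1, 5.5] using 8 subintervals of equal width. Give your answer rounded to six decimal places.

Δt = (5.5 − 1)/8 = 0.5625.
Midpoints: 1.28125, 1.84375, 2.40625, 2.96875, 3.53125, 4.09375, 4.65625, 5.21875.
f(1.28125) = -50521/16384, f(1.84375) = -198499/16384, f(2.40625) = -481909/16384, f(2.96875) = -935743/16384, f(3.53125) = -1594993/16384, f(4.09375) = -2494651/16384, f(4.65625) = -3669709/16384, f(5.21875) = -5155159/16384.
Sum = Δt · [f(1.28125) + f(1.84375) + f(2.40625) + ...].
Sum ≈ -500.605225.

-500.605225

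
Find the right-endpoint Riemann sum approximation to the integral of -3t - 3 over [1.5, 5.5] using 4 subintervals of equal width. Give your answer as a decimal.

-60

Δt = (5.5 − 1.5)/4 = 1.
Right endpoints: 2.5, 3.5, 4.5, 5.5.
f(2.5) = -10.5, f(3.5) = -13.5, f(4.5) = -16.5, f(5.5) = -19.5.
Sum = Δt · [f(2.5) + f(3.5) + f(4.5) + f(5.5)].
Sum = -60.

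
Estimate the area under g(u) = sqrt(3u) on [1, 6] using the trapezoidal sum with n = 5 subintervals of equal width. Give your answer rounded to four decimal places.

15.7739

Δu = (6 − 1)/5 = 1.
g(1) ≈ 1.7321, g(2) ≈ 2.4495, g(3) ≈ 3.0000, g(4) ≈ 3.4641, g(5) ≈ 3.8730, g(6) ≈ 4.2426.
T_5 = (Δu/2)·[g(u_0) + 2g(u_1) + ... + 2g(u_{4}) + g(u_5)].
Sum ≈ 15.7739.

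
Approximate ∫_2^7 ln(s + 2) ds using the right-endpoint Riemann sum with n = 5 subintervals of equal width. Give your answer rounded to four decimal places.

Δs = (7 − 2)/5 = 1.
Right endpoints: 3, 4, 5, 6, 7.
f(3) ≈ 1.6094, f(4) ≈ 1.7918, f(5) ≈ 1.9459, f(6) ≈ 2.0794, f(7) ≈ 2.1972.
Sum = Δs · [f(3) + f(4) + f(5) + f(6) + f(7)].
Sum ≈ 9.6238.

9.6238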